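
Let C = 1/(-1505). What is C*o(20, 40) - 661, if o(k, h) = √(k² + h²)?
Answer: -661 - 4*√5/301 ≈ -661.03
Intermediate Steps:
C = -1/1505 ≈ -0.00066445
o(k, h) = √(h² + k²)
C*o(20, 40) - 661 = -√(40² + 20²)/1505 - 661 = -√(1600 + 400)/1505 - 661 = -4*√5/301 - 661 = -661 - 4*√5/301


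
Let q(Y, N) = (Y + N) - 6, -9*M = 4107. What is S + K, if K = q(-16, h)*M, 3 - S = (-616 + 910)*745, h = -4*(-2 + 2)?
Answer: -626963/3 ≈ -2.0899e+5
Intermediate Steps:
h = 0 (h = -4*0 = 0)
M = -1369/3 (M = -⅑*4107 = -1369/3 ≈ -456.33)
q(Y, N) = -6 + N + Y (q(Y, N) = (N + Y) - 6 = -6 + N + Y)
S = -219027 (S = 3 - (-616 + 910)*745 = 3 - 294*745 = 3 - 1*219030 = 3 - 219030 = -219027)
K = 30118/3 (K = (-6 + 0 - 16)*(-1369/3) = -22*(-1369/3) = 30118/3 ≈ 10039.)
S + K = -219027 + 30118/3 = -626963/3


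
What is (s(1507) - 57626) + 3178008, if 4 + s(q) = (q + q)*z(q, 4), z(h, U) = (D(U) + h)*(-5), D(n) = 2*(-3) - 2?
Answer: -19469552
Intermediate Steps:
D(n) = -8 (D(n) = -6 - 2 = -8)
z(h, U) = 40 - 5*h (z(h, U) = (-8 + h)*(-5) = 40 - 5*h)
s(q) = -4 + 2*q*(40 - 5*q) (s(q) = -4 + (q + q)*(40 - 5*q) = -4 + (2*q)*(40 - 5*q) = -4 + 2*q*(40 - 5*q))
(s(1507) - 57626) + 3178008 = ((-4 - 10*1507**2 + 80*1507) - 57626) + 3178008 = ((-4 - 10*2271049 + 120560) - 57626) + 3178008 = ((-4 - 22710490 + 120560) - 57626) + 3178008 = (-22589934 - 57626) + 3178008 = -22647560 + 3178008 = -19469552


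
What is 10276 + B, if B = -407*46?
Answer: -8446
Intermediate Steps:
B = -18722
10276 + B = 10276 - 18722 = -8446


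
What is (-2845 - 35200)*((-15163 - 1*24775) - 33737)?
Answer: 2802965375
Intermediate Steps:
(-2845 - 35200)*((-15163 - 1*24775) - 33737) = -38045*((-15163 - 24775) - 33737) = -38045*(-39938 - 33737) = -38045*(-73675) = 2802965375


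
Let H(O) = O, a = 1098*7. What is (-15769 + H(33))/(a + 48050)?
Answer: -1967/6967 ≈ -0.28233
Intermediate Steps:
a = 7686
(-15769 + H(33))/(a + 48050) = (-15769 + 33)/(7686 + 48050) = -15736/55736 = -15736*1/55736 = -1967/6967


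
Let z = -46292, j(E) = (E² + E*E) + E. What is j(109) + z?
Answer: -22421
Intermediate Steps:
j(E) = E + 2*E² (j(E) = (E² + E²) + E = 2*E² + E = E + 2*E²)
j(109) + z = 109*(1 + 2*109) - 46292 = 109*(1 + 218) - 46292 = 109*219 - 46292 = 23871 - 46292 = -22421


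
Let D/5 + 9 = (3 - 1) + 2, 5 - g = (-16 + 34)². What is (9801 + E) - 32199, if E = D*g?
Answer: -14423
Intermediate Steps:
g = -319 (g = 5 - (-16 + 34)² = 5 - 1*18² = 5 - 1*324 = 5 - 324 = -319)
D = -25 (D = -45 + 5*((3 - 1) + 2) = -45 + 5*(2 + 2) = -45 + 5*4 = -45 + 20 = -25)
E = 7975 (E = -25*(-319) = 7975)
(9801 + E) - 32199 = (9801 + 7975) - 32199 = 17776 - 32199 = -14423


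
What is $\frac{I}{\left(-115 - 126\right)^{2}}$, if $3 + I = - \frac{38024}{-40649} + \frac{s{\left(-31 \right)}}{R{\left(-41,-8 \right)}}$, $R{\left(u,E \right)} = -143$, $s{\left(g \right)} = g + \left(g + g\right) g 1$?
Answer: $- \frac{12695464}{48230520481} \approx -0.00026322$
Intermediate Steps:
$s{\left(g \right)} = g + 2 g^{2}$ ($s{\left(g \right)} = g + 2 g g 1 = g + 2 g^{2} \cdot 1 = g + 2 g^{2}$)
$I = - \frac{12695464}{830401}$ ($I = -3 + \left(- \frac{38024}{-40649} + \frac{\left(-31\right) \left(1 + 2 \left(-31\right)\right)}{-143}\right) = -3 + \left(\left(-38024\right) \left(- \frac{1}{40649}\right) + - 31 \left(1 - 62\right) \left(- \frac{1}{143}\right)\right) = -3 + \left(\frac{5432}{5807} + \left(-31\right) \left(-61\right) \left(- \frac{1}{143}\right)\right) = -3 + \left(\frac{5432}{5807} + 1891 \left(- \frac{1}{143}\right)\right) = -3 + \left(\frac{5432}{5807} - \frac{1891}{143}\right) = -3 - \frac{10204261}{830401} = - \frac{12695464}{830401} \approx -15.288$)
$\frac{I}{\left(-115 - 126\right)^{2}} = - \frac{12695464}{830401 \left(-115 - 126\right)^{2}} = - \frac{12695464}{830401 \left(-241\right)^{2}} = - \frac{12695464}{830401 \cdot 58081} = \left(- \frac{12695464}{830401}\right) \frac{1}{58081} = - \frac{12695464}{48230520481}$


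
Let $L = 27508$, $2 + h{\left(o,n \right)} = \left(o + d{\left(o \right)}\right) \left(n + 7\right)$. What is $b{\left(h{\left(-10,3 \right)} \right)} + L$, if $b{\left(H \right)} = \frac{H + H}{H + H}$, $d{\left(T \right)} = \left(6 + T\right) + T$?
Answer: $27509$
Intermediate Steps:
$d{\left(T \right)} = 6 + 2 T$
$h{\left(o,n \right)} = -2 + \left(6 + 3 o\right) \left(7 + n\right)$ ($h{\left(o,n \right)} = -2 + \left(o + \left(6 + 2 o\right)\right) \left(n + 7\right) = -2 + \left(6 + 3 o\right) \left(7 + n\right)$)
$b{\left(H \right)} = 1$ ($b{\left(H \right)} = \frac{2 H}{2 H} = 2 H \frac{1}{2 H} = 1$)
$b{\left(h{\left(-10,3 \right)} \right)} + L = 1 + 27508 = 27509$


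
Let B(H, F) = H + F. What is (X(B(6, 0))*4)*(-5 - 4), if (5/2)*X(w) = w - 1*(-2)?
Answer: -576/5 ≈ -115.20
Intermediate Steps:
B(H, F) = F + H
X(w) = 4/5 + 2*w/5 (X(w) = 2*(w - 1*(-2))/5 = 2*(w + 2)/5 = 2*(2 + w)/5 = 4/5 + 2*w/5)
(X(B(6, 0))*4)*(-5 - 4) = ((4/5 + 2*(0 + 6)/5)*4)*(-5 - 4) = ((4/5 + (2/5)*6)*4)*(-9) = ((4/5 + 12/5)*4)*(-9) = ((16/5)*4)*(-9) = (64/5)*(-9) = -576/5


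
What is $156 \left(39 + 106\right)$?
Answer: $22620$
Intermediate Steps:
$156 \left(39 + 106\right) = 156 \cdot 145 = 22620$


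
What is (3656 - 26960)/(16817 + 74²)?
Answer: -7768/7431 ≈ -1.0454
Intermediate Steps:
(3656 - 26960)/(16817 + 74²) = -23304/(16817 + 5476) = -23304/22293 = -23304*1/22293 = -7768/7431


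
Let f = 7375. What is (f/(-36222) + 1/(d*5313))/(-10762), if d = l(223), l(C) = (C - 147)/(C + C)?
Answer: 20567927/1093091028953 ≈ 1.8816e-5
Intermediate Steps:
l(C) = (-147 + C)/(2*C) (l(C) = (-147 + C)/((2*C)) = (-147 + C)*(1/(2*C)) = (-147 + C)/(2*C))
d = 38/223 (d = (½)*(-147 + 223)/223 = (½)*(1/223)*76 = 38/223 ≈ 0.17040)
(f/(-36222) + 1/(d*5313))/(-10762) = (7375/(-36222) + 1/((38/223)*5313))/(-10762) = (7375*(-1/36222) + (223/38)*(1/5313))*(-1/10762) = (-7375/36222 + 223/201894)*(-1/10762) = -41135854/203139013*(-1/10762) = 20567927/1093091028953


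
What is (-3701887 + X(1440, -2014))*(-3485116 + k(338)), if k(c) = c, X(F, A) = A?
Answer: 12907272718978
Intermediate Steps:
(-3701887 + X(1440, -2014))*(-3485116 + k(338)) = (-3701887 - 2014)*(-3485116 + 338) = -3703901*(-3484778) = 12907272718978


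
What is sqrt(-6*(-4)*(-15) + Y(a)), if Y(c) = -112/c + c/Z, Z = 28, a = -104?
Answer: 10*I*sqrt(30030)/91 ≈ 19.043*I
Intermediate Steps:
Y(c) = -112/c + c/28
sqrt(-6*(-4)*(-15) + Y(a)) = sqrt(-6*(-4)*(-15) + (-112/(-104) + (1/28)*(-104))) = sqrt(24*(-15) + (-112*(-1/104) - 26/7)) = sqrt(-360 + (14/13 - 26/7)) = sqrt(-360 - 240/91) = sqrt(-33000/91) = 10*I*sqrt(30030)/91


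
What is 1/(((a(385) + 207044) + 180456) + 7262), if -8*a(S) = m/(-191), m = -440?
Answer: 191/75399487 ≈ 2.5332e-6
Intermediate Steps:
a(S) = -55/191 (a(S) = -(-55)/(-191) = -(-55)*(-1)/191 = -⅛*440/191 = -55/191)
1/(((a(385) + 207044) + 180456) + 7262) = 1/(((-55/191 + 207044) + 180456) + 7262) = 1/((39545349/191 + 180456) + 7262) = 1/(74012445/191 + 7262) = 1/(75399487/191) = 191/75399487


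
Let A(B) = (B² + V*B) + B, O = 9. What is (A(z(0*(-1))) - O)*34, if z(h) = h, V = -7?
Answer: -306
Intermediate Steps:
A(B) = B² - 6*B (A(B) = (B² - 7*B) + B = B² - 6*B)
(A(z(0*(-1))) - O)*34 = ((0*(-1))*(-6 + 0*(-1)) - 1*9)*34 = (0*(-6 + 0) - 9)*34 = (0*(-6) - 9)*34 = (0 - 9)*34 = -9*34 = -306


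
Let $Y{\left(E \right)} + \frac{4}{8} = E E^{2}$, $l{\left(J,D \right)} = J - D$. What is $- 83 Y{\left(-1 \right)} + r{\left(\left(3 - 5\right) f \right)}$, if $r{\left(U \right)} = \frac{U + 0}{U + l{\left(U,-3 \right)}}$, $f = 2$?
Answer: $\frac{1253}{10} \approx 125.3$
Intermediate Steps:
$Y{\left(E \right)} = - \frac{1}{2} + E^{3}$ ($Y{\left(E \right)} = - \frac{1}{2} + E E^{2} = - \frac{1}{2} + E^{3}$)
$r{\left(U \right)} = \frac{U}{3 + 2 U}$ ($r{\left(U \right)} = \frac{U + 0}{U + \left(U - -3\right)} = \frac{U}{U + \left(U + 3\right)} = \frac{U}{U + \left(3 + U\right)} = \frac{U}{3 + 2 U}$)
$- 83 Y{\left(-1 \right)} + r{\left(\left(3 - 5\right) f \right)} = - 83 \left(- \frac{1}{2} + \left(-1\right)^{3}\right) + \frac{\left(3 - 5\right) 2}{3 + 2 \left(3 - 5\right) 2} = - 83 \left(- \frac{1}{2} - 1\right) + \frac{\left(-2\right) 2}{3 + 2 \left(\left(-2\right) 2\right)} = \left(-83\right) \left(- \frac{3}{2}\right) - \frac{4}{3 + 2 \left(-4\right)} = \frac{249}{2} - \frac{4}{3 - 8} = \frac{249}{2} - \frac{4}{-5} = \frac{249}{2} - - \frac{4}{5} = \frac{249}{2} + \frac{4}{5} = \frac{1253}{10}$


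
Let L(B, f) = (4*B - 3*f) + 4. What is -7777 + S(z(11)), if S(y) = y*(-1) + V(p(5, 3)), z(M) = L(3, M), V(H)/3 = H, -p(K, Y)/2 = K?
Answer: -7790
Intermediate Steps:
p(K, Y) = -2*K
L(B, f) = 4 - 3*f + 4*B (L(B, f) = (-3*f + 4*B) + 4 = 4 - 3*f + 4*B)
V(H) = 3*H
z(M) = 16 - 3*M (z(M) = 4 - 3*M + 4*3 = 4 - 3*M + 12 = 16 - 3*M)
S(y) = -30 - y (S(y) = y*(-1) + 3*(-2*5) = -y + 3*(-10) = -y - 30 = -30 - y)
-7777 + S(z(11)) = -7777 + (-30 - (16 - 3*11)) = -7777 + (-30 - (16 - 33)) = -7777 + (-30 - 1*(-17)) = -7777 + (-30 + 17) = -7777 - 13 = -7790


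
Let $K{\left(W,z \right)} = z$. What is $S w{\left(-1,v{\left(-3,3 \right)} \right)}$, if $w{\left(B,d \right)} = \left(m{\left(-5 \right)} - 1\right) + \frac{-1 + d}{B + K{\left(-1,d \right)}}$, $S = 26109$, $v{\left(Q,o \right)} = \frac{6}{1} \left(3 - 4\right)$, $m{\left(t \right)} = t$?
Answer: $-130545$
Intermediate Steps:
$v{\left(Q,o \right)} = -6$ ($v{\left(Q,o \right)} = 6 \cdot 1 \left(-1\right) = 6 \left(-1\right) = -6$)
$w{\left(B,d \right)} = -6 + \frac{-1 + d}{B + d}$ ($w{\left(B,d \right)} = \left(-5 - 1\right) + \frac{-1 + d}{B + d} = -6 + \frac{-1 + d}{B + d}$)
$S w{\left(-1,v{\left(-3,3 \right)} \right)} = 26109 \frac{-1 - -6 - -30}{-1 - 6} = 26109 \frac{-1 + 6 + 30}{-7} = 26109 \left(\left(- \frac{1}{7}\right) 35\right) = 26109 \left(-5\right) = -130545$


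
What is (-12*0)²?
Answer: 0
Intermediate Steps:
(-12*0)² = (-4*0)² = 0² = 0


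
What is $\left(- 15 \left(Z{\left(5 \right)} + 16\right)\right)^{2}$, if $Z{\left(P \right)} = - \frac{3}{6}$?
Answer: $\frac{216225}{4} \approx 54056.0$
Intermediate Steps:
$Z{\left(P \right)} = - \frac{1}{2}$ ($Z{\left(P \right)} = \left(-3\right) \frac{1}{6} = - \frac{1}{2}$)
$\left(- 15 \left(Z{\left(5 \right)} + 16\right)\right)^{2} = \left(- 15 \left(- \frac{1}{2} + 16\right)\right)^{2} = \left(\left(-15\right) \frac{31}{2}\right)^{2} = \left(- \frac{465}{2}\right)^{2} = \frac{216225}{4}$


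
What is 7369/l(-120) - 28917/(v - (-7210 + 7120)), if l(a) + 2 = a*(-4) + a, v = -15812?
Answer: 4507418/201017 ≈ 22.423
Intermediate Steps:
l(a) = -2 - 3*a (l(a) = -2 + (a*(-4) + a) = -2 + (-4*a + a) = -2 - 3*a)
7369/l(-120) - 28917/(v - (-7210 + 7120)) = 7369/(-2 - 3*(-120)) - 28917/(-15812 - (-7210 + 7120)) = 7369/(-2 + 360) - 28917/(-15812 - 1*(-90)) = 7369/358 - 28917/(-15812 + 90) = 7369*(1/358) - 28917/(-15722) = 7369/358 - 28917*(-1/15722) = 7369/358 + 4131/2246 = 4507418/201017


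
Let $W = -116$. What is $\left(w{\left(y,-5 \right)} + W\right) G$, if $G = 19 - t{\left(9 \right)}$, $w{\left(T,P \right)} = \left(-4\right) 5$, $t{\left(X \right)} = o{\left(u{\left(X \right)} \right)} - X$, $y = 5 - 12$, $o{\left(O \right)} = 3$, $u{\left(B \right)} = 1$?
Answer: $-3400$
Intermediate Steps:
$y = -7$ ($y = 5 - 12 = -7$)
$t{\left(X \right)} = 3 - X$
$w{\left(T,P \right)} = -20$
$G = 25$ ($G = 19 - \left(3 - 9\right) = 19 - -6 = 19 + 6 = 25$)
$\left(w{\left(y,-5 \right)} + W\right) G = \left(-20 - 116\right) 25 = \left(-136\right) 25 = -3400$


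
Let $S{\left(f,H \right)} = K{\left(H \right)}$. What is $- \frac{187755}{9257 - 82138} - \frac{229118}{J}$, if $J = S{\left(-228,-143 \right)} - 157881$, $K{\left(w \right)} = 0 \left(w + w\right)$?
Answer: $\frac{46341296113}{11506525161} \approx 4.0274$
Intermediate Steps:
$K{\left(w \right)} = 0$ ($K{\left(w \right)} = 0 \cdot 2 w = 0$)
$S{\left(f,H \right)} = 0$
$J = -157881$ ($J = 0 - 157881 = -157881$)
$- \frac{187755}{9257 - 82138} - \frac{229118}{J} = - \frac{187755}{9257 - 82138} - \frac{229118}{-157881} = - \frac{187755}{-72881} - - \frac{229118}{157881} = \left(-187755\right) \left(- \frac{1}{72881}\right) + \frac{229118}{157881} = \frac{187755}{72881} + \frac{229118}{157881} = \frac{46341296113}{11506525161}$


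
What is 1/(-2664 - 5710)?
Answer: -1/8374 ≈ -0.00011942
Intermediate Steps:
1/(-2664 - 5710) = 1/(-8374) = -1/8374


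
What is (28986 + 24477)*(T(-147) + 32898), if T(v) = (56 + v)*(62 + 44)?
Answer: 1243121676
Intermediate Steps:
T(v) = 5936 + 106*v (T(v) = (56 + v)*106 = 5936 + 106*v)
(28986 + 24477)*(T(-147) + 32898) = (28986 + 24477)*((5936 + 106*(-147)) + 32898) = 53463*((5936 - 15582) + 32898) = 53463*(-9646 + 32898) = 53463*23252 = 1243121676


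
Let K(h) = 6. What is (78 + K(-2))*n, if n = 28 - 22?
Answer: 504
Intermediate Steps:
n = 6
(78 + K(-2))*n = (78 + 6)*6 = 84*6 = 504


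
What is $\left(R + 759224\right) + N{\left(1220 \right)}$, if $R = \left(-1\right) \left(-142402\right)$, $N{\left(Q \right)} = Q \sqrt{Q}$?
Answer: $901626 + 2440 \sqrt{305} \approx 9.4424 \cdot 10^{5}$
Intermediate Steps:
$N{\left(Q \right)} = Q^{\frac{3}{2}}$
$R = 142402$
$\left(R + 759224\right) + N{\left(1220 \right)} = \left(142402 + 759224\right) + 1220^{\frac{3}{2}} = 901626 + 2440 \sqrt{305}$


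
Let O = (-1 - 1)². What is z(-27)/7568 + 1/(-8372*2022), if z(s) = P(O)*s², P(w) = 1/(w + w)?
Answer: 1542573199/128112496512 ≈ 0.012041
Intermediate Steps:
O = 4 (O = (-2)² = 4)
P(w) = 1/(2*w)
z(s) = s²/8 (z(s) = ((½)/4)*s² = ((½)*(¼))*s² = s²/8)
z(-27)/7568 + 1/(-8372*2022) = ((⅛)*(-27)²)/7568 + 1/(-8372*2022) = ((⅛)*729)*(1/7568) - 1/8372*1/2022 = (729/8)*(1/7568) - 1/16928184 = 729/60544 - 1/16928184 = 1542573199/128112496512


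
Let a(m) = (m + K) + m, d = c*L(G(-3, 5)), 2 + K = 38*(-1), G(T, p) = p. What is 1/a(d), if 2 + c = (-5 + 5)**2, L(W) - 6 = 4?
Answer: -1/80 ≈ -0.012500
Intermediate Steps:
L(W) = 10 (L(W) = 6 + 4 = 10)
K = -40 (K = -2 + 38*(-1) = -2 - 38 = -40)
c = -2 (c = -2 + (-5 + 5)**2 = -2 + 0**2 = -2 + 0 = -2)
d = -20 (d = -2*10 = -20)
a(m) = -40 + 2*m (a(m) = (m - 40) + m = (-40 + m) + m = -40 + 2*m)
1/a(d) = 1/(-40 + 2*(-20)) = 1/(-40 - 40) = 1/(-80) = -1/80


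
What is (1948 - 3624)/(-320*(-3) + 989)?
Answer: -1676/1949 ≈ -0.85993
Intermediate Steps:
(1948 - 3624)/(-320*(-3) + 989) = -1676/(960 + 989) = -1676/1949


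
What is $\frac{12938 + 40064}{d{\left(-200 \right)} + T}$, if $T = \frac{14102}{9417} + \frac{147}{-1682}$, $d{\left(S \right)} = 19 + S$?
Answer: $- \frac{839519560788}{2844595049} \approx -295.13$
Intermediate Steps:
$T = \frac{22335265}{15839394}$ ($T = 14102 \cdot \frac{1}{9417} + 147 \left(- \frac{1}{1682}\right) = \frac{14102}{9417} - \frac{147}{1682} = \frac{22335265}{15839394} \approx 1.4101$)
$\frac{12938 + 40064}{d{\left(-200 \right)} + T} = \frac{12938 + 40064}{\left(19 - 200\right) + \frac{22335265}{15839394}} = \frac{53002}{-181 + \frac{22335265}{15839394}} = \frac{53002}{- \frac{2844595049}{15839394}} = 53002 \left(- \frac{15839394}{2844595049}\right) = - \frac{839519560788}{2844595049}$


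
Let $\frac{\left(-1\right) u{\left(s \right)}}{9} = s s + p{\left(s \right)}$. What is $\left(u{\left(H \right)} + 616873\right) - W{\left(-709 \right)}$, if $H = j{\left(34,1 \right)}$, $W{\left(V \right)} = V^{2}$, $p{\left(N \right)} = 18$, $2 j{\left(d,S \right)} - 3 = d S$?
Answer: $\frac{443799}{4} \approx 1.1095 \cdot 10^{5}$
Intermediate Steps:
$j{\left(d,S \right)} = \frac{3}{2} + \frac{S d}{2}$ ($j{\left(d,S \right)} = \frac{3}{2} + \frac{d S}{2} = \frac{3}{2} + \frac{S d}{2}$)
$H = \frac{37}{2}$ ($H = \frac{3}{2} + \frac{1}{2} \cdot 1 \cdot 34 = \frac{3}{2} + 17 = \frac{37}{2} \approx 18.5$)
$u{\left(s \right)} = -162 - 9 s^{2}$ ($u{\left(s \right)} = - 9 \left(s s + 18\right) = - 9 \left(s^{2} + 18\right) = - 9 \left(18 + s^{2}\right) = -162 - 9 s^{2}$)
$\left(u{\left(H \right)} + 616873\right) - W{\left(-709 \right)} = \left(\left(-162 - 9 \left(\frac{37}{2}\right)^{2}\right) + 616873\right) - \left(-709\right)^{2} = \left(\left(-162 - \frac{12321}{4}\right) + 616873\right) - 502681 = \left(- \frac{12969}{4} + 616873\right) - 502681 = \frac{2454523}{4} - 502681 = \frac{443799}{4}$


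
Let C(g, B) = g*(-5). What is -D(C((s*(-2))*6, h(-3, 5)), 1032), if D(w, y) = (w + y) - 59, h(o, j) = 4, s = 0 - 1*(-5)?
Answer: -1273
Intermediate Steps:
s = 5 (s = 0 + 5 = 5)
C(g, B) = -5*g
D(w, y) = -59 + w + y
-D(C((s*(-2))*6, h(-3, 5)), 1032) = -(-59 - 5*5*(-2)*6 + 1032) = -(-59 - (-50)*6 + 1032) = -(-59 - 5*(-60) + 1032) = -(-59 + 300 + 1032) = -1*1273 = -1273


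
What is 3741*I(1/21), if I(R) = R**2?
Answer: 1247/147 ≈ 8.4830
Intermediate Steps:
3741*I(1/21) = 3741*(1/21)**2 = 3741*(1/441) = 1247/147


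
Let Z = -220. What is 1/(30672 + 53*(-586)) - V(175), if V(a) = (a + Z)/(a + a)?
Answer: 851/6755 ≈ 0.12598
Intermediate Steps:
V(a) = (-220 + a)/(2*a) (V(a) = (a - 220)/(a + a) = (-220 + a)/((2*a)) = (-220 + a)*(1/(2*a)) = (-220 + a)/(2*a))
1/(30672 + 53*(-586)) - V(175) = 1/(30672 + 53*(-586)) - (-220 + 175)/(2*175) = 1/(30672 - 31058) - (-45)/(2*175) = 1/(-386) - 1*(-9/70) = -1/386 + 9/70 = 851/6755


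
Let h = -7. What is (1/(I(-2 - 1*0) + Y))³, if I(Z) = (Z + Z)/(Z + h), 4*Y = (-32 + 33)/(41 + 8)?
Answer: 5489031744/498677257 ≈ 11.007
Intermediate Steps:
Y = 1/196 (Y = ((-32 + 33)/(41 + 8))/4 = (1/49)/4 = (1*(1/49))/4 = (¼)*(1/49) = 1/196 ≈ 0.0051020)
I(Z) = 2*Z/(-7 + Z) (I(Z) = (Z + Z)/(Z - 7) = (2*Z)/(-7 + Z) = 2*Z/(-7 + Z))
(1/(I(-2 - 1*0) + Y))³ = (1/(2*(-2 - 1*0)/(-7 + (-2 - 1*0)) + 1/196))³ = (1/(2*(-2 + 0)/(-7 + (-2 + 0)) + 1/196))³ = (1/(2*(-2)/(-7 - 2) + 1/196))³ = (1/(2*(-2)/(-9) + 1/196))³ = (1/(2*(-2)*(-⅑) + 1/196))³ = (1/(4/9 + 1/196))³ = (1/(793/1764))³ = (1764/793)³ = 5489031744/498677257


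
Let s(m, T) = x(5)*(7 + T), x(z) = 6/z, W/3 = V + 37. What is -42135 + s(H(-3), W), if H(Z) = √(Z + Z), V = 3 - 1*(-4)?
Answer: -209841/5 ≈ -41968.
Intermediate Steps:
V = 7 (V = 3 + 4 = 7)
W = 132 (W = 3*(7 + 37) = 3*44 = 132)
H(Z) = √2*√Z (H(Z) = √(2*Z) = √2*√Z)
s(m, T) = 42/5 + 6*T/5 (s(m, T) = (6/5)*(7 + T) = (6*(⅕))*(7 + T) = 6*(7 + T)/5 = 42/5 + 6*T/5)
-42135 + s(H(-3), W) = -42135 + (42/5 + (6/5)*132) = -42135 + (42/5 + 792/5) = -42135 + 834/5 = -209841/5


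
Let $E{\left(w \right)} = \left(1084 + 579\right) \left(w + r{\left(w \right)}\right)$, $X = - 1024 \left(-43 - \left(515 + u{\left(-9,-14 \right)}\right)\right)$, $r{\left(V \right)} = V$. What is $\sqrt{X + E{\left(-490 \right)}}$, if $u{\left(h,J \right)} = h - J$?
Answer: $2 i \sqrt{263307} \approx 1026.3 i$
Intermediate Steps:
$X = 576512$ ($X = - 1024 \left(-43 - \left(506 + 14\right)\right) = - 1024 \left(-43 - 520\right) = \left(-1024\right) \left(-563\right) = 576512$)
$E{\left(w \right)} = 3326 w$ ($E{\left(w \right)} = \left(1084 + 579\right) \left(w + w\right) = 1663 \cdot 2 w = 3326 w$)
$\sqrt{X + E{\left(-490 \right)}} = \sqrt{576512 + 3326 \left(-490\right)} = \sqrt{576512 - 1629740} = \sqrt{-1053228} = 2 i \sqrt{263307}$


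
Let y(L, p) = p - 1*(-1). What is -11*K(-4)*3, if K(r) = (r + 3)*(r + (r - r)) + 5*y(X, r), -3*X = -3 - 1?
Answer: 363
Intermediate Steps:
X = 4/3 (X = -(-3 - 1)/3 = -⅓*(-4) = 4/3 ≈ 1.3333)
y(L, p) = 1 + p (y(L, p) = p + 1 = 1 + p)
K(r) = 5 + 5*r + r*(3 + r) (K(r) = (r + 3)*(r + (r - r)) + 5*(1 + r) = (3 + r)*(r + 0) + (5 + 5*r) = (3 + r)*r + (5 + 5*r) = r*(3 + r) + (5 + 5*r) = 5 + 5*r + r*(3 + r))
-11*K(-4)*3 = -11*(5 + (-4)² + 8*(-4))*3 = -11*(5 + 16 - 32)*3 = -11*(-11)*3 = 121*3 = 363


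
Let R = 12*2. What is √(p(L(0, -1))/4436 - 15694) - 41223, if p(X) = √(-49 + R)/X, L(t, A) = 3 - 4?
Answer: -41223 + √(-77207009656 - 5545*I)/2218 ≈ -41223.0 - 125.28*I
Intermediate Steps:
R = 24
L(t, A) = -1
p(X) = 5*I/X (p(X) = √(-49 + 24)/X = √(-25)/X = (5*I)/X = 5*I/X)
√(p(L(0, -1))/4436 - 15694) - 41223 = √((5*I/(-1))/4436 - 15694) - 41223 = √((5*I*(-1))*(1/4436) - 15694) - 41223 = √(-5*I*(1/4436) - 15694) - 41223 = √(-5*I/4436 - 15694) - 41223 = √(-15694 - 5*I/4436) - 41223 = -41223 + √(-15694 - 5*I/4436)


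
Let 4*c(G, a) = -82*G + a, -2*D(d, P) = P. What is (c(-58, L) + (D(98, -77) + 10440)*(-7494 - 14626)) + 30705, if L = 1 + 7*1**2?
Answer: -231752524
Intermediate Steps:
D(d, P) = -P/2
L = 8 (L = 1 + 7*1 = 1 + 7 = 8)
c(G, a) = -41*G/2 + a/4 (c(G, a) = (-82*G + a)/4 = (a - 82*G)/4 = -41*G/2 + a/4)
(c(-58, L) + (D(98, -77) + 10440)*(-7494 - 14626)) + 30705 = ((-41/2*(-58) + (1/4)*8) + (-1/2*(-77) + 10440)*(-7494 - 14626)) + 30705 = ((1189 + 2) + (77/2 + 10440)*(-22120)) + 30705 = (1191 + (20957/2)*(-22120)) + 30705 = (1191 - 231784420) + 30705 = -231783229 + 30705 = -231752524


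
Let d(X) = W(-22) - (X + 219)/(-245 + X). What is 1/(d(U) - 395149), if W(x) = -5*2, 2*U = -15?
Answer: -505/199554872 ≈ -2.5306e-6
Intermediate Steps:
U = -15/2 (U = (½)*(-15) = -15/2 ≈ -7.5000)
W(x) = -10
d(X) = -10 - (219 + X)/(-245 + X) (d(X) = -10 - (X + 219)/(-245 + X) = -10 - (219 + X)/(-245 + X))
1/(d(U) - 395149) = 1/((2231 - 11*(-15/2))/(-245 - 15/2) - 395149) = 1/((2231 + 165/2)/(-505/2) - 395149) = 1/(-2/505*4627/2 - 395149) = 1/(-4627/505 - 395149) = 1/(-199554872/505) = -505/199554872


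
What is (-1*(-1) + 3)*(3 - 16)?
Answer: -52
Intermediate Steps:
(-1*(-1) + 3)*(3 - 16) = (1 + 3)*(-13) = 4*(-13) = -52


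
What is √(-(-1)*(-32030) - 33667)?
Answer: I*√65697 ≈ 256.31*I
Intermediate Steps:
√(-(-1)*(-32030) - 33667) = √(-1*32030 - 33667) = √(-32030 - 33667) = √(-65697) = I*√65697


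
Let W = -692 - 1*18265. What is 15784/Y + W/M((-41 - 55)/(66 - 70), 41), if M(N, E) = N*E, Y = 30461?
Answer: -187305907/9991208 ≈ -18.747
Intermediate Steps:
M(N, E) = E*N
W = -18957 (W = -692 - 18265 = -18957)
15784/Y + W/M((-41 - 55)/(66 - 70), 41) = 15784/30461 - 18957*(66 - 70)/(41*(-41 - 55)) = 15784*(1/30461) - 18957/(41*(-96/(-4))) = 15784/30461 - 18957/(41*(-96*(-1/4))) = 15784/30461 - 18957/(41*24) = 15784/30461 - 18957/984 = 15784/30461 - 18957*1/984 = 15784/30461 - 6319/328 = -187305907/9991208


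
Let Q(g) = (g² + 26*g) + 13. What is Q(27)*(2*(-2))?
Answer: -5776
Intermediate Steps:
Q(g) = 13 + g² + 26*g
Q(27)*(2*(-2)) = (13 + 27² + 26*27)*(2*(-2)) = (13 + 729 + 702)*(-4) = 1444*(-4) = -5776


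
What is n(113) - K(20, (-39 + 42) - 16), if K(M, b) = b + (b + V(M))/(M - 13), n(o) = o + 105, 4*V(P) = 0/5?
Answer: 1630/7 ≈ 232.86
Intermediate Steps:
V(P) = 0 (V(P) = (0/5)/4 = (0*(⅕))/4 = (¼)*0 = 0)
n(o) = 105 + o
K(M, b) = b + b/(-13 + M) (K(M, b) = b + (b + 0)/(M - 13) = b + b/(-13 + M))
n(113) - K(20, (-39 + 42) - 16) = (105 + 113) - ((-39 + 42) - 16)*(-12 + 20)/(-13 + 20) = 218 - (3 - 16)*8/7 = 218 - (-13)*8/7 = 218 - 1*(-104/7) = 218 + 104/7 = 1630/7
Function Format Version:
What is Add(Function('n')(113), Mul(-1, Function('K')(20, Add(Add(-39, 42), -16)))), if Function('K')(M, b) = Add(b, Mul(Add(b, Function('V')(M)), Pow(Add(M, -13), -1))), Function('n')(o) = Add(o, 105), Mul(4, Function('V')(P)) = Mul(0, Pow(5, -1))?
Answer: Rational(1630, 7) ≈ 232.86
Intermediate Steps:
Function('V')(P) = 0 (Function('V')(P) = Mul(Rational(1, 4), Mul(0, Pow(5, -1))) = Mul(Rational(1, 4), Mul(0, Rational(1, 5))) = Mul(Rational(1, 4), 0) = 0)
Function('n')(o) = Add(105, o)
Function('K')(M, b) = Add(b, Mul(b, Pow(Add(-13, M), -1))) (Function('K')(M, b) = Add(b, Mul(Add(b, 0), Pow(Add(M, -13), -1))) = Add(b, Mul(b, Pow(Add(-13, M), -1))))
Add(Function('n')(113), Mul(-1, Function('K')(20, Add(Add(-39, 42), -16)))) = Add(Add(105, 113), Mul(-1, Mul(Add(Add(-39, 42), -16), Pow(Add(-13, 20), -1), Add(-12, 20)))) = Add(218, Mul(-1, Mul(Add(3, -16), Pow(7, -1), 8))) = Add(218, Mul(-1, Mul(-13, Rational(1, 7), 8))) = Add(218, Mul(-1, Rational(-104, 7))) = Add(218, Rational(104, 7)) = Rational(1630, 7)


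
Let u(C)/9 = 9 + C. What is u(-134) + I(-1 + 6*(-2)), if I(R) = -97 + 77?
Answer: -1145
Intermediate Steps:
u(C) = 81 + 9*C (u(C) = 9*(9 + C) = 81 + 9*C)
I(R) = -20
u(-134) + I(-1 + 6*(-2)) = (81 + 9*(-134)) - 20 = (81 - 1206) - 20 = -1125 - 20 = -1145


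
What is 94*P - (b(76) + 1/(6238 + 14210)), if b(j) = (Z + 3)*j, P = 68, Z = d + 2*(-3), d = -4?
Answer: 141581951/20448 ≈ 6924.0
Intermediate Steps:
Z = -10 (Z = -4 + 2*(-3) = -4 - 6 = -10)
b(j) = -7*j (b(j) = (-10 + 3)*j = -7*j)
94*P - (b(76) + 1/(6238 + 14210)) = 94*68 - (-7*76 + 1/(6238 + 14210)) = 6392 - (-532 + 1/20448) = 6392 - 1*(-10878335/20448) = 6392 + 10878335/20448 = 141581951/20448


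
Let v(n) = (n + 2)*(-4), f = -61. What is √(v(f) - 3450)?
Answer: I*√3214 ≈ 56.692*I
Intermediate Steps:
v(n) = -8 - 4*n (v(n) = (2 + n)*(-4) = -8 - 4*n)
√(v(f) - 3450) = √((-8 - 4*(-61)) - 3450) = √((-8 + 244) - 3450) = √(236 - 3450) = √(-3214) = I*√3214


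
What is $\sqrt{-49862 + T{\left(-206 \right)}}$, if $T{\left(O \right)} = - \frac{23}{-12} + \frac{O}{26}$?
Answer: $\frac{i \sqrt{303396951}}{78} \approx 223.31 i$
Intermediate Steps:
$T{\left(O \right)} = \frac{23}{12} + \frac{O}{26}$ ($T{\left(O \right)} = \left(-23\right) \left(- \frac{1}{12}\right) + O \frac{1}{26} = \frac{23}{12} + \frac{O}{26}$)
$\sqrt{-49862 + T{\left(-206 \right)}} = \sqrt{-49862 + \left(\frac{23}{12} + \frac{1}{26} \left(-206\right)\right)} = \sqrt{-49862 + \left(\frac{23}{12} - \frac{103}{13}\right)} = \sqrt{-49862 - \frac{937}{156}} = \sqrt{- \frac{7779409}{156}} = \frac{i \sqrt{303396951}}{78}$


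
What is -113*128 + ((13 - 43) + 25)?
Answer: -14469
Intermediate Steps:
-113*128 + ((13 - 43) + 25) = -14464 + (-30 + 25) = -14464 - 5 = -14469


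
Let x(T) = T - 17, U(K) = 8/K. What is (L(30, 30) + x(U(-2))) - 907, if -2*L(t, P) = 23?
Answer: -1879/2 ≈ -939.50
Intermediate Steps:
L(t, P) = -23/2 (L(t, P) = -½*23 = -23/2)
x(T) = -17 + T
(L(30, 30) + x(U(-2))) - 907 = (-23/2 + (-17 + 8/(-2))) - 907 = (-23/2 + (-17 + 8*(-½))) - 907 = (-23/2 + (-17 - 4)) - 907 = (-23/2 - 21) - 907 = -65/2 - 907 = -1879/2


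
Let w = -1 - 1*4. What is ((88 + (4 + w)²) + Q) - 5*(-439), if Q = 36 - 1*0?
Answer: 2320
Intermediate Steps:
w = -5 (w = -1 - 4 = -5)
Q = 36 (Q = 36 + 0 = 36)
((88 + (4 + w)²) + Q) - 5*(-439) = ((88 + (4 - 5)²) + 36) - 5*(-439) = ((88 + (-1)²) + 36) + 2195 = ((88 + 1) + 36) + 2195 = (89 + 36) + 2195 = 125 + 2195 = 2320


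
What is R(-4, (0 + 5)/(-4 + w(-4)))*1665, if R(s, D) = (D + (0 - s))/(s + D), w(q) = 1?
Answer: -11655/17 ≈ -685.59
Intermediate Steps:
R(s, D) = (D - s)/(D + s)
R(-4, (0 + 5)/(-4 + w(-4)))*1665 = (((0 + 5)/(-4 + 1) - 1*(-4))/((0 + 5)/(-4 + 1) - 4))*1665 = ((5/(-3) + 4)/(5/(-3) - 4))*1665 = ((5*(-⅓) + 4)/(5*(-⅓) - 4))*1665 = ((-5/3 + 4)/(-5/3 - 4))*1665 = ((7/3)/(-17/3))*1665 = -3/17*7/3*1665 = -7/17*1665 = -11655/17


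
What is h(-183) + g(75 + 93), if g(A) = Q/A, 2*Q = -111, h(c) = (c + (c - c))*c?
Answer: 3750731/112 ≈ 33489.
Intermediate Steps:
h(c) = c² (h(c) = (c + 0)*c = c*c = c²)
Q = -111/2 (Q = (½)*(-111) = -111/2 ≈ -55.500)
g(A) = -111/(2*A)
h(-183) + g(75 + 93) = (-183)² - 111/(2*(75 + 93)) = 33489 - 111/2/168 = 33489 - 111/2*1/168 = 33489 - 37/112 = 3750731/112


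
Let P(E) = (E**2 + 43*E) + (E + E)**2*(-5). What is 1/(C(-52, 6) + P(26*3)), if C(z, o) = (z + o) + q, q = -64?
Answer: -1/112352 ≈ -8.9006e-6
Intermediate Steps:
C(z, o) = -64 + o + z (C(z, o) = (z + o) - 64 = (o + z) - 64 = -64 + o + z)
P(E) = -19*E**2 + 43*E (P(E) = (E**2 + 43*E) + (2*E)**2*(-5) = (E**2 + 43*E) + (4*E**2)*(-5) = (E**2 + 43*E) - 20*E**2 = -19*E**2 + 43*E)
1/(C(-52, 6) + P(26*3)) = 1/((-64 + 6 - 52) + (26*3)*(43 - 494*3)) = 1/(-110 + 78*(43 - 19*78)) = 1/(-110 + 78*(43 - 1482)) = 1/(-110 + 78*(-1439)) = 1/(-110 - 112242) = 1/(-112352) = -1/112352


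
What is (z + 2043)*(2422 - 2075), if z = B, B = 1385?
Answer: 1189516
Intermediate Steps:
z = 1385
(z + 2043)*(2422 - 2075) = (1385 + 2043)*(2422 - 2075) = 3428*347 = 1189516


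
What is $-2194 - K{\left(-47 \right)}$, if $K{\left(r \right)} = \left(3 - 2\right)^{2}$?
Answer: $-2195$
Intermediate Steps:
$K{\left(r \right)} = 1$ ($K{\left(r \right)} = 1^{2} = 1$)
$-2194 - K{\left(-47 \right)} = -2194 - 1 = -2195$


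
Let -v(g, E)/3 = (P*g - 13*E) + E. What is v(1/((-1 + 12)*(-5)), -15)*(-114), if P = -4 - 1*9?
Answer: 3390246/55 ≈ 61641.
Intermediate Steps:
P = -13 (P = -4 - 9 = -13)
v(g, E) = 36*E + 39*g (v(g, E) = -3*((-13*g - 13*E) + E) = -3*((-13*E - 13*g) + E) = -3*(-13*g - 12*E) = 36*E + 39*g)
v(1/((-1 + 12)*(-5)), -15)*(-114) = (36*(-15) + 39*(1/((-1 + 12)*(-5))))*(-114) = (-540 + 39*(-⅕/11))*(-114) = (-540 + 39*((1/11)*(-⅕)))*(-114) = (-540 + 39*(-1/55))*(-114) = (-540 - 39/55)*(-114) = -29739/55*(-114) = 3390246/55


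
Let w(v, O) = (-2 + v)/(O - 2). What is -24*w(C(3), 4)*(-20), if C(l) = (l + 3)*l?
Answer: 3840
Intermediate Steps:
C(l) = l*(3 + l) (C(l) = (3 + l)*l = l*(3 + l))
w(v, O) = (-2 + v)/(-2 + O)
-24*w(C(3), 4)*(-20) = -24*(-2 + 3*(3 + 3))/(-2 + 4)*(-20) = -24*(-2 + 3*6)/2*(-20) = -12*(-2 + 18)*(-20) = -12*16*(-20) = -24*8*(-20) = -192*(-20) = 3840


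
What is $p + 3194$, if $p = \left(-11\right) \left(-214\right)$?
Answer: $5548$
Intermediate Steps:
$p = 2354$
$p + 3194 = 2354 + 3194 = 5548$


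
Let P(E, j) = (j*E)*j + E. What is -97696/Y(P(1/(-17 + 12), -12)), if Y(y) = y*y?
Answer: -97696/841 ≈ -116.17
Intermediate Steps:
P(E, j) = E + E*j² (P(E, j) = (E*j)*j + E = E*j² + E = E + E*j²)
Y(y) = y²
-97696/Y(P(1/(-17 + 12), -12)) = -97696*(-17 + 12)²/(1 + (-12)²)² = -97696*25/(1 + 144)² = -97696/((-⅕*145)²) = -97696/((-29)²) = -97696/841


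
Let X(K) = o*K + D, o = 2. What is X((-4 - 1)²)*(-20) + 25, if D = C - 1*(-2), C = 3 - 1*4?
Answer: -995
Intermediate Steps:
C = -1 (C = 3 - 4 = -1)
D = 1 (D = -1 - 1*(-2) = -1 + 2 = 1)
X(K) = 1 + 2*K (X(K) = 2*K + 1 = 1 + 2*K)
X((-4 - 1)²)*(-20) + 25 = (1 + 2*(-4 - 1)²)*(-20) + 25 = (1 + 2*(-5)²)*(-20) + 25 = (1 + 2*25)*(-20) + 25 = (1 + 50)*(-20) + 25 = 51*(-20) + 25 = -1020 + 25 = -995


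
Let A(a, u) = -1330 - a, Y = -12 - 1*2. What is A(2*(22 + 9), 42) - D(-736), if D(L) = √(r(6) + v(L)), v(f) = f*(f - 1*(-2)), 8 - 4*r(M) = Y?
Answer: -1392 - 9*√26678/2 ≈ -2127.0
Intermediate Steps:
Y = -14 (Y = -12 - 2 = -14)
r(M) = 11/2 (r(M) = 2 - ¼*(-14) = 2 + 7/2 = 11/2)
v(f) = f*(2 + f) (v(f) = f*(f + 2) = f*(2 + f))
D(L) = √(11/2 + L*(2 + L))
A(2*(22 + 9), 42) - D(-736) = (-1330 - 2*(22 + 9)) - √2*√(11 + 2*(-736)*(2 - 736))/2 = (-1330 - 2*31) - √2*√(11 + 2*(-736)*(-734))/2 = (-1330 - 1*62) - √2*√(11 + 1080448)/2 = (-1330 - 62) - √2*√1080459/2 = -1392 - √2*9*√13339/2 = -1392 - 9*√26678/2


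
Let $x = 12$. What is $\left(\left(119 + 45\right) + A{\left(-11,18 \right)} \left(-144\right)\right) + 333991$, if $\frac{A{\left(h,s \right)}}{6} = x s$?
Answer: $147531$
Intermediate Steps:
$A{\left(h,s \right)} = 72 s$ ($A{\left(h,s \right)} = 6 \cdot 12 s = 72 s$)
$\left(\left(119 + 45\right) + A{\left(-11,18 \right)} \left(-144\right)\right) + 333991 = \left(\left(119 + 45\right) + 72 \cdot 18 \left(-144\right)\right) + 333991 = \left(164 + 1296 \left(-144\right)\right) + 333991 = \left(164 - 186624\right) + 333991 = -186460 + 333991 = 147531$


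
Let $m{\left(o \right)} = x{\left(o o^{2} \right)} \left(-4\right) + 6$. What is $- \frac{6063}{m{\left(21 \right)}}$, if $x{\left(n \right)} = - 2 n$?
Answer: $- \frac{2021}{24698} \approx -0.081828$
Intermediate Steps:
$m{\left(o \right)} = 6 + 8 o^{3}$ ($m{\left(o \right)} = - 2 o o^{2} \left(-4\right) + 6 = - 2 o^{3} \left(-4\right) + 6 = 8 o^{3} + 6 = 6 + 8 o^{3}$)
$- \frac{6063}{m{\left(21 \right)}} = - \frac{6063}{6 + 8 \cdot 21^{3}} = - \frac{6063}{6 + 8 \cdot 9261} = - \frac{6063}{6 + 74088} = - \frac{6063}{74094} = \left(-6063\right) \frac{1}{74094} = - \frac{2021}{24698}$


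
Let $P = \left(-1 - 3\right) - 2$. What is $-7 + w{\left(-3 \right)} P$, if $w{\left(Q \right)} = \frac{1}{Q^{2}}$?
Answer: $- \frac{23}{3} \approx -7.6667$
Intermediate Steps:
$w{\left(Q \right)} = \frac{1}{Q^{2}}$
$P = -6$ ($P = -4 - 2 = -6$)
$-7 + w{\left(-3 \right)} P = -7 + \frac{1}{9} \left(-6\right) = -7 - \frac{2}{3} = - \frac{23}{3}$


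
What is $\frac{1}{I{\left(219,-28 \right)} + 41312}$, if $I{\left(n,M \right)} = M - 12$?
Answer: $\frac{1}{41272} \approx 2.4229 \cdot 10^{-5}$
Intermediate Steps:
$I{\left(n,M \right)} = -12 + M$ ($I{\left(n,M \right)} = M - 12 = -12 + M$)
$\frac{1}{I{\left(219,-28 \right)} + 41312} = \frac{1}{\left(-12 - 28\right) + 41312} = \frac{1}{-40 + 41312} = \frac{1}{41272}$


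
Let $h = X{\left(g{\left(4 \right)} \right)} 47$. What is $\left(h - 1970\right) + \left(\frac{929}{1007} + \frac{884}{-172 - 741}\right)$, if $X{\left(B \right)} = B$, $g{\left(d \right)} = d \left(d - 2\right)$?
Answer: $- \frac{1465551265}{919391} \approx -1594.0$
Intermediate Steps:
$g{\left(d \right)} = d \left(-2 + d\right)$
$h = 376$ ($h = 4 \left(-2 + 4\right) 47 = 4 \cdot 2 \cdot 47 = 8 \cdot 47 = 376$)
$\left(h - 1970\right) + \left(\frac{929}{1007} + \frac{884}{-172 - 741}\right) = \left(376 - 1970\right) + \left(\frac{929}{1007} + \frac{884}{-172 - 741}\right) = -1594 + \left(929 \cdot \frac{1}{1007} + \frac{884}{-172 - 741}\right) = -1594 + \left(\frac{929}{1007} + \frac{884}{-913}\right) = -1594 + \left(\frac{929}{1007} + 884 \left(- \frac{1}{913}\right)\right) = -1594 + \left(\frac{929}{1007} - \frac{884}{913}\right) = -1594 - \frac{42011}{919391} = - \frac{1465551265}{919391}$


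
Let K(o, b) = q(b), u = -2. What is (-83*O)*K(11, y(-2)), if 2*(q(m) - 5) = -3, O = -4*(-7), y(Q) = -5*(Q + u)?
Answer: -8134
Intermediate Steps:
y(Q) = 10 - 5*Q (y(Q) = -5*(Q - 2) = -5*(-2 + Q) = 10 - 5*Q)
O = 28
q(m) = 7/2 (q(m) = 5 + (½)*(-3) = 5 - 3/2 = 7/2)
K(o, b) = 7/2
(-83*O)*K(11, y(-2)) = -83*28*(7/2) = -2324*7/2 = -8134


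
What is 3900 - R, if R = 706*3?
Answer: 1782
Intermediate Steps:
R = 2118
3900 - R = 3900 - 1*2118 = 3900 - 2118 = 1782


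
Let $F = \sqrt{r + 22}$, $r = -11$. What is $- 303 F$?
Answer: $- 303 \sqrt{11} \approx -1004.9$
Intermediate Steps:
$F = \sqrt{11}$ ($F = \sqrt{-11 + 22} = \sqrt{11} \approx 3.3166$)
$- 303 F = - 303 \sqrt{11}$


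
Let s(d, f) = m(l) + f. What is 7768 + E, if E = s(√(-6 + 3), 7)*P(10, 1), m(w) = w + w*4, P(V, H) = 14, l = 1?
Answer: 7936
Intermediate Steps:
m(w) = 5*w (m(w) = w + 4*w = 5*w)
s(d, f) = 5 + f (s(d, f) = 5*1 + f = 5 + f)
E = 168 (E = (5 + 7)*14 = 12*14 = 168)
7768 + E = 7768 + 168 = 7936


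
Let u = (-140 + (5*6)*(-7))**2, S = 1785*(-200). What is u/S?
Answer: -35/102 ≈ -0.34314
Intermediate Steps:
S = -357000
u = 122500 (u = (-140 + 30*(-7))**2 = (-140 - 210)**2 = (-350)**2 = 122500)
u/S = 122500/(-357000) = 122500*(-1/357000) = -35/102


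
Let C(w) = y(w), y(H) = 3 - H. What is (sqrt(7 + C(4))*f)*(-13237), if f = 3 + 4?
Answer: -92659*sqrt(6) ≈ -2.2697e+5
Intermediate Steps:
f = 7
C(w) = 3 - w
(sqrt(7 + C(4))*f)*(-13237) = (sqrt(7 + (3 - 1*4))*7)*(-13237) = (sqrt(7 + (3 - 4))*7)*(-13237) = (sqrt(7 - 1)*7)*(-13237) = (sqrt(6)*7)*(-13237) = (7*sqrt(6))*(-13237) = -92659*sqrt(6)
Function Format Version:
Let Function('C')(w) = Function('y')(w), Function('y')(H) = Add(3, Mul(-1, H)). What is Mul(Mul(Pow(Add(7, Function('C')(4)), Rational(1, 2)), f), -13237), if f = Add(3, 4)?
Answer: Mul(-92659, Pow(6, Rational(1, 2))) ≈ -2.2697e+5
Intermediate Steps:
f = 7
Function('C')(w) = Add(3, Mul(-1, w))
Mul(Mul(Pow(Add(7, Function('C')(4)), Rational(1, 2)), f), -13237) = Mul(Mul(Pow(Add(7, Add(3, Mul(-1, 4))), Rational(1, 2)), 7), -13237) = Mul(Mul(Pow(Add(7, Add(3, -4)), Rational(1, 2)), 7), -13237) = Mul(Mul(Pow(Add(7, -1), Rational(1, 2)), 7), -13237) = Mul(Mul(Pow(6, Rational(1, 2)), 7), -13237) = Mul(Mul(7, Pow(6, Rational(1, 2))), -13237) = Mul(-92659, Pow(6, Rational(1, 2)))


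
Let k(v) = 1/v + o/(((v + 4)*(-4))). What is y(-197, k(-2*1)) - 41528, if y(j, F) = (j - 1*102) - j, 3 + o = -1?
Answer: -41630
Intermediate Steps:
o = -4 (o = -3 - 1 = -4)
k(v) = 1/v - 4/(-16 - 4*v) (k(v) = 1/v - 4*(-1/(4*(v + 4))) = 1/v - 4*(-1/(4*(4 + v))) = 1/v - 4/(-16 - 4*v))
y(j, F) = -102 (y(j, F) = (j - 102) - j = (-102 + j) - j = -102)
y(-197, k(-2*1)) - 41528 = -102 - 41528 = -41630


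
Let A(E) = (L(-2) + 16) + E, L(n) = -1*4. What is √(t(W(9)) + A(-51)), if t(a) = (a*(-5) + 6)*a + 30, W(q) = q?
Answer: 6*I*√10 ≈ 18.974*I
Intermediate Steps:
t(a) = 30 + a*(6 - 5*a) (t(a) = (-5*a + 6)*a + 30 = (6 - 5*a)*a + 30 = a*(6 - 5*a) + 30 = 30 + a*(6 - 5*a))
L(n) = -4
A(E) = 12 + E (A(E) = (-4 + 16) + E = 12 + E)
√(t(W(9)) + A(-51)) = √((30 - 5*9² + 6*9) + (12 - 51)) = √((30 - 5*81 + 54) - 39) = √((30 - 405 + 54) - 39) = √(-321 - 39) = √(-360) = 6*I*√10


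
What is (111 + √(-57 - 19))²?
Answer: 12245 + 444*I*√19 ≈ 12245.0 + 1935.4*I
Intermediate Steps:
(111 + √(-57 - 19))² = (111 + √(-76))² = (111 + 2*I*√19)²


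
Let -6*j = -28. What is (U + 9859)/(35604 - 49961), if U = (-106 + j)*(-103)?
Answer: -60889/43071 ≈ -1.4137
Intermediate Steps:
j = 14/3 (j = -⅙*(-28) = 14/3 ≈ 4.6667)
U = 31312/3 (U = (-106 + 14/3)*(-103) = -304/3*(-103) = 31312/3 ≈ 10437.)
(U + 9859)/(35604 - 49961) = (31312/3 + 9859)/(35604 - 49961) = (60889/3)/(-14357) = (60889/3)*(-1/14357) = -60889/43071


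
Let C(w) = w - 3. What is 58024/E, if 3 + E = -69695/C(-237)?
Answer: 2785152/13795 ≈ 201.90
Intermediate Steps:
C(w) = -3 + w
E = 13795/48 (E = -3 - 69695/(-3 - 237) = -3 - 69695/(-240) = -3 - 69695*(-1/240) = -3 + 13939/48 = 13795/48 ≈ 287.40)
58024/E = 58024/(13795/48) = 58024*(48/13795) = 2785152/13795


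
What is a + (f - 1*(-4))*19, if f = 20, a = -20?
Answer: 436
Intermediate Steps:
a + (f - 1*(-4))*19 = -20 + (20 - 1*(-4))*19 = -20 + (20 + 4)*19 = -20 + 24*19 = -20 + 456 = 436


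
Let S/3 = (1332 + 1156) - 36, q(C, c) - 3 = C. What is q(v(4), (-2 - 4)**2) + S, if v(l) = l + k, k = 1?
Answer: 7364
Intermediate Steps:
v(l) = 1 + l (v(l) = l + 1 = 1 + l)
q(C, c) = 3 + C
S = 7356 (S = 3*((1332 + 1156) - 36) = 3*(2488 - 36) = 3*2452 = 7356)
q(v(4), (-2 - 4)**2) + S = (3 + (1 + 4)) + 7356 = (3 + 5) + 7356 = 8 + 7356 = 7364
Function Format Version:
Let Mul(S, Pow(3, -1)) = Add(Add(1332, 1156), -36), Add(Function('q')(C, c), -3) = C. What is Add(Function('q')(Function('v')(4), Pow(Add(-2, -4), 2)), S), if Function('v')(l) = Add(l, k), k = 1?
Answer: 7364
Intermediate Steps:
Function('v')(l) = Add(1, l) (Function('v')(l) = Add(l, 1) = Add(1, l))
Function('q')(C, c) = Add(3, C)
S = 7356 (S = Mul(3, Add(Add(1332, 1156), -36)) = Mul(3, Add(2488, -36)) = Mul(3, 2452) = 7356)
Add(Function('q')(Function('v')(4), Pow(Add(-2, -4), 2)), S) = Add(Add(3, Add(1, 4)), 7356) = Add(Add(3, 5), 7356) = Add(8, 7356) = 7364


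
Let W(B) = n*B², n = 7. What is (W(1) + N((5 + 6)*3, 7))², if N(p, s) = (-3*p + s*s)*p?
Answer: 2699449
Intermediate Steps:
W(B) = 7*B²
N(p, s) = p*(s² - 3*p) (N(p, s) = (-3*p + s²)*p = (s² - 3*p)*p = p*(s² - 3*p))
(W(1) + N((5 + 6)*3, 7))² = (7*1² + ((5 + 6)*3)*(7² - 3*(5 + 6)*3))² = (7*1 + (11*3)*(49 - 33*3))² = (7 + 33*(49 - 3*33))² = (7 + 33*(49 - 99))² = (7 + 33*(-50))² = (7 - 1650)² = (-1643)² = 2699449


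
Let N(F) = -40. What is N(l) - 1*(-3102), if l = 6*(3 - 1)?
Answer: 3062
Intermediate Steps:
l = 12 (l = 6*2 = 12)
N(l) - 1*(-3102) = -40 - 1*(-3102) = -40 + 3102 = 3062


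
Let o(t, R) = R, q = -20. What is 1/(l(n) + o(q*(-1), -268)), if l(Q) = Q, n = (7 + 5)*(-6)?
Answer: -1/340 ≈ -0.0029412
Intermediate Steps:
n = -72 (n = 12*(-6) = -72)
1/(l(n) + o(q*(-1), -268)) = 1/(-72 - 268) = 1/(-340) = -1/340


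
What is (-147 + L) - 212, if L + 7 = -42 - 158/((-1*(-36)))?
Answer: -7423/18 ≈ -412.39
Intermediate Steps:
L = -961/18 (L = -7 + (-42 - 158/((-1*(-36)))) = -7 + (-42 - 158/36) = -7 + (-42 - 1*79/18) = -7 + (-42 - 79/18) = -7 - 835/18 = -961/18 ≈ -53.389)
(-147 + L) - 212 = (-147 - 961/18) - 212 = -3607/18 - 212 = -7423/18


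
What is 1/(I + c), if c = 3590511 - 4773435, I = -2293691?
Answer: -1/3476615 ≈ -2.8764e-7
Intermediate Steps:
c = -1182924
1/(I + c) = 1/(-2293691 - 1182924) = 1/(-3476615) = -1/3476615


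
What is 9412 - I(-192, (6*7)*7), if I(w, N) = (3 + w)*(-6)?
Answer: 8278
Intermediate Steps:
I(w, N) = -18 - 6*w
9412 - I(-192, (6*7)*7) = 9412 - (-18 - 6*(-192)) = 9412 - (-18 + 1152) = 9412 - 1*1134 = 9412 - 1134 = 8278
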